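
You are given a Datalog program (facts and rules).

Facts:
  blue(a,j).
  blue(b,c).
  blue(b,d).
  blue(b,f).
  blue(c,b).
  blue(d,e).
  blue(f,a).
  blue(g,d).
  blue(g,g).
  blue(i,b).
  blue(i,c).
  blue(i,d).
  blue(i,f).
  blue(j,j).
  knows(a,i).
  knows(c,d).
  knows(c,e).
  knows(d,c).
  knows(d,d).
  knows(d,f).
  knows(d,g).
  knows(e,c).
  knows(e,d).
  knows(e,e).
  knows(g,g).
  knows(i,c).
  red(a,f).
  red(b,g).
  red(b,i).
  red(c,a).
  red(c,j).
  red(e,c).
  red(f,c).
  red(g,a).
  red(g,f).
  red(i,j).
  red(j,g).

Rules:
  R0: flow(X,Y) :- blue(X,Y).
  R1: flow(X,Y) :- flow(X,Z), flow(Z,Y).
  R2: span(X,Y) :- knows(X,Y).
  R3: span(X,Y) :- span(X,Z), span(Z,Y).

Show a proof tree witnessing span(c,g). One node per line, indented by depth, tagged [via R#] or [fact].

span(c,g)  [via R3]
  span(c,d)  [via R2]
    knows(c,d)  [fact]
  span(d,g)  [via R2]
    knows(d,g)  [fact]

round 1: derive span(a,i) via R2 from knows(a,i)
round 1: derive span(c,d) via R2 from knows(c,d)
round 1: derive span(c,e) via R2 from knows(c,e)
round 1: derive span(d,c) via R2 from knows(d,c)
round 1: derive span(d,d) via R2 from knows(d,d)
round 1: derive span(d,f) via R2 from knows(d,f)
round 1: derive span(d,g) via R2 from knows(d,g)
round 1: derive span(e,c) via R2 from knows(e,c)
round 1: derive span(e,d) via R2 from knows(e,d)
round 1: derive span(e,e) via R2 from knows(e,e)
round 1: derive span(g,g) via R2 from knows(g,g)
round 1: derive span(i,c) via R2 from knows(i,c)
round 2: derive span(a,c) via R3 from span(a,i), span(i,c)
round 2: derive span(c,c) via R3 from span(c,d), span(d,c)
round 2: derive span(c,f) via R3 from span(c,d), span(d,f)
round 2: derive span(c,g) via R3 from span(c,d), span(d,g)
round 2: derive span(d,e) via R3 from span(d,c), span(c,e)
round 2: derive span(e,f) via R3 from span(e,d), span(d,f)
round 2: derive span(e,g) via R3 from span(e,d), span(d,g)
round 2: derive span(i,d) via R3 from span(i,c), span(c,d)
round 2: derive span(i,e) via R3 from span(i,c), span(c,e)
round 3: derive span(a,d) via R3 from span(a,c), span(c,d)
round 3: derive span(a,e) via R3 from span(a,c), span(c,e)
round 3: derive span(a,f) via R3 from span(a,c), span(c,f)
round 3: derive span(a,g) via R3 from span(a,c), span(c,g)
round 3: derive span(i,f) via R3 from span(i,c), span(c,f)
round 3: derive span(i,g) via R3 from span(i,c), span(c,g)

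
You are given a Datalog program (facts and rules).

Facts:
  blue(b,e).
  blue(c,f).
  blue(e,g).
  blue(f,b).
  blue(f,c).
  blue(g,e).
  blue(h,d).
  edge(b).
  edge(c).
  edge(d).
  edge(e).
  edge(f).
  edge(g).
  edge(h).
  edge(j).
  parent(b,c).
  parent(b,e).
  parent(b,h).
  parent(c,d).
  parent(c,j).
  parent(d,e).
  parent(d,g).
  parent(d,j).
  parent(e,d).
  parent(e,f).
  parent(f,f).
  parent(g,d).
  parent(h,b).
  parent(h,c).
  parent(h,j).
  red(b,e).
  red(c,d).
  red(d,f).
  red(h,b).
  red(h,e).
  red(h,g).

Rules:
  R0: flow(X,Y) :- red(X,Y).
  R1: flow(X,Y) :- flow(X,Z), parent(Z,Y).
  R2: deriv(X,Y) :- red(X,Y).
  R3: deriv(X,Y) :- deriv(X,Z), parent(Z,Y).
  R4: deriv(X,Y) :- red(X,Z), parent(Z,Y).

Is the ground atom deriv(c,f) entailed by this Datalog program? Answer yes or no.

yes

round 1: derive deriv(b,e) via R2 from red(b,e)
round 1: derive deriv(c,d) via R2 from red(c,d)
round 1: derive deriv(d,f) via R2 from red(d,f)
round 1: derive deriv(h,b) via R2 from red(h,b)
round 1: derive deriv(h,e) via R2 from red(h,e)
round 1: derive deriv(h,g) via R2 from red(h,g)
round 1: derive deriv(b,d) via R4 from red(b,e), parent(e,d)
round 1: derive deriv(b,f) via R4 from red(b,e), parent(e,f)
round 1: derive deriv(c,e) via R4 from red(c,d), parent(d,e)
round 1: derive deriv(c,g) via R4 from red(c,d), parent(d,g)
round 1: derive deriv(c,j) via R4 from red(c,d), parent(d,j)
round 1: derive deriv(h,c) via R4 from red(h,b), parent(b,c)
round 1: derive deriv(h,d) via R4 from red(h,e), parent(e,d)
round 1: derive deriv(h,f) via R4 from red(h,e), parent(e,f)
round 1: derive deriv(h,h) via R4 from red(h,b), parent(b,h)
round 2: derive deriv(b,g) via R3 from deriv(b,d), parent(d,g)
round 2: derive deriv(b,j) via R3 from deriv(b,d), parent(d,j)
round 2: derive deriv(c,f) via R3 from deriv(c,e), parent(e,f)
round 2: derive deriv(h,j) via R3 from deriv(h,c), parent(c,j)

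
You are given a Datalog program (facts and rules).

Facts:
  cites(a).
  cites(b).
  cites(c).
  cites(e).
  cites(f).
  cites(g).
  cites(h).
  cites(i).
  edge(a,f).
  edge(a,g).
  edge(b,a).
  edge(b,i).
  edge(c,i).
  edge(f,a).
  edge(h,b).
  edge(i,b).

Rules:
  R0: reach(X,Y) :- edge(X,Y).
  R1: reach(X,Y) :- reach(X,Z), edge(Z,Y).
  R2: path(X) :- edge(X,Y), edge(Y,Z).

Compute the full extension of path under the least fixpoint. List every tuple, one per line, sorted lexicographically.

round 1: derive path(a) via R2 from edge(a,f), edge(f,a)
round 1: derive path(b) via R2 from edge(b,a), edge(a,f)
round 1: derive path(c) via R2 from edge(c,i), edge(i,b)
round 1: derive path(f) via R2 from edge(f,a), edge(a,f)
round 1: derive path(h) via R2 from edge(h,b), edge(b,a)
round 1: derive path(i) via R2 from edge(i,b), edge(b,a)

path(a)
path(b)
path(c)
path(f)
path(h)
path(i)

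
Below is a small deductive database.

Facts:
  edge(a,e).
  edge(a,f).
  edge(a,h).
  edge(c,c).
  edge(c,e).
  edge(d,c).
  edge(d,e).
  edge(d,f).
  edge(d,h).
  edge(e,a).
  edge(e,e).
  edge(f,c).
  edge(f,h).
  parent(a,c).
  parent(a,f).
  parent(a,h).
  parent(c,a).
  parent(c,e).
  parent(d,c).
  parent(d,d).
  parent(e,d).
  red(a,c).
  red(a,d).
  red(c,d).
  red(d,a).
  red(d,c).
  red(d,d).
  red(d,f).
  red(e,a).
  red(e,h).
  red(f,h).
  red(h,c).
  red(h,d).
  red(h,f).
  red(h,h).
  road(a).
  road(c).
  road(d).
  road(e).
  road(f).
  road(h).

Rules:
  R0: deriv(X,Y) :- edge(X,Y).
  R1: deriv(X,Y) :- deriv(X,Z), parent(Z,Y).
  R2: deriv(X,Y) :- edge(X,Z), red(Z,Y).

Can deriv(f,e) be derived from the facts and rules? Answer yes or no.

round 1: derive deriv(a,e) via R0 from edge(a,e)
round 1: derive deriv(a,f) via R0 from edge(a,f)
round 1: derive deriv(a,h) via R0 from edge(a,h)
round 1: derive deriv(c,c) via R0 from edge(c,c)
round 1: derive deriv(c,e) via R0 from edge(c,e)
round 1: derive deriv(d,c) via R0 from edge(d,c)
round 1: derive deriv(d,e) via R0 from edge(d,e)
round 1: derive deriv(d,f) via R0 from edge(d,f)
round 1: derive deriv(d,h) via R0 from edge(d,h)
round 1: derive deriv(e,a) via R0 from edge(e,a)
round 1: derive deriv(e,e) via R0 from edge(e,e)
round 1: derive deriv(f,c) via R0 from edge(f,c)
round 1: derive deriv(f,h) via R0 from edge(f,h)
round 1: derive deriv(a,a) via R2 from edge(a,e), red(e,a)
round 1: derive deriv(a,c) via R2 from edge(a,h), red(h,c)
round 1: derive deriv(a,d) via R2 from edge(a,h), red(h,d)
round 1: derive deriv(c,a) via R2 from edge(c,e), red(e,a)
round 1: derive deriv(c,d) via R2 from edge(c,c), red(c,d)
round 1: derive deriv(c,h) via R2 from edge(c,e), red(e,h)
round 1: derive deriv(d,a) via R2 from edge(d,e), red(e,a)
round 1: derive deriv(d,d) via R2 from edge(d,c), red(c,d)
round 1: derive deriv(e,c) via R2 from edge(e,a), red(a,c)
round 1: derive deriv(e,d) via R2 from edge(e,a), red(a,d)
round 1: derive deriv(e,h) via R2 from edge(e,e), red(e,h)
round 1: derive deriv(f,d) via R2 from edge(f,c), red(c,d)
round 1: derive deriv(f,f) via R2 from edge(f,h), red(h,f)
round 2: derive deriv(c,f) via R1 from deriv(c,a), parent(a,f)
round 2: derive deriv(e,f) via R1 from deriv(e,a), parent(a,f)
round 2: derive deriv(f,a) via R1 from deriv(f,c), parent(c,a)
round 2: derive deriv(f,e) via R1 from deriv(f,c), parent(c,e)

yes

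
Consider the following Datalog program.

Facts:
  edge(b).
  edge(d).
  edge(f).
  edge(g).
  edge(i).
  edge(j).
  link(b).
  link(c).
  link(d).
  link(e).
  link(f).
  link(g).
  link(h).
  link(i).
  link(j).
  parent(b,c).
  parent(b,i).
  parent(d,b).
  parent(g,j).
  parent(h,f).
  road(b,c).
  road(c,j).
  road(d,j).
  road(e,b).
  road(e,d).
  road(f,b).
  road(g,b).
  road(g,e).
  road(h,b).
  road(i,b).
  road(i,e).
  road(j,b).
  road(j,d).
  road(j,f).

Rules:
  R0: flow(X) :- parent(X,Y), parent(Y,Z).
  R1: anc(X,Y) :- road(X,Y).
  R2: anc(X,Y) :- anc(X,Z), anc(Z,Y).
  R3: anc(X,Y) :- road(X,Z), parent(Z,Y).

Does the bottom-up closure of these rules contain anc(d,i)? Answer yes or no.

round 1: derive anc(b,c) via R1 from road(b,c)
round 1: derive anc(c,j) via R1 from road(c,j)
round 1: derive anc(d,j) via R1 from road(d,j)
round 1: derive anc(e,b) via R1 from road(e,b)
round 1: derive anc(e,d) via R1 from road(e,d)
round 1: derive anc(f,b) via R1 from road(f,b)
round 1: derive anc(g,b) via R1 from road(g,b)
round 1: derive anc(g,e) via R1 from road(g,e)
round 1: derive anc(h,b) via R1 from road(h,b)
round 1: derive anc(i,b) via R1 from road(i,b)
round 1: derive anc(i,e) via R1 from road(i,e)
round 1: derive anc(j,b) via R1 from road(j,b)
round 1: derive anc(j,d) via R1 from road(j,d)
round 1: derive anc(j,f) via R1 from road(j,f)
round 1: derive anc(e,c) via R3 from road(e,b), parent(b,c)
round 1: derive anc(e,i) via R3 from road(e,b), parent(b,i)
round 1: derive anc(f,c) via R3 from road(f,b), parent(b,c)
round 1: derive anc(f,i) via R3 from road(f,b), parent(b,i)
round 1: derive anc(g,c) via R3 from road(g,b), parent(b,c)
round 1: derive anc(g,i) via R3 from road(g,b), parent(b,i)
round 1: derive anc(h,c) via R3 from road(h,b), parent(b,c)
round 1: derive anc(h,i) via R3 from road(h,b), parent(b,i)
round 1: derive anc(i,c) via R3 from road(i,b), parent(b,c)
round 1: derive anc(i,i) via R3 from road(i,b), parent(b,i)
round 1: derive anc(j,c) via R3 from road(j,b), parent(b,c)
round 1: derive anc(j,i) via R3 from road(j,b), parent(b,i)
round 2: derive anc(b,j) via R2 from anc(b,c), anc(c,j)
round 2: derive anc(c,b) via R2 from anc(c,j), anc(j,b)
round 2: derive anc(c,c) via R2 from anc(c,j), anc(j,c)
round 2: derive anc(c,d) via R2 from anc(c,j), anc(j,d)
round 2: derive anc(c,f) via R2 from anc(c,j), anc(j,f)
round 2: derive anc(c,i) via R2 from anc(c,j), anc(j,i)
round 2: derive anc(d,b) via R2 from anc(d,j), anc(j,b)
round 2: derive anc(d,c) via R2 from anc(d,j), anc(j,c)
round 2: derive anc(d,d) via R2 from anc(d,j), anc(j,d)
round 2: derive anc(d,f) via R2 from anc(d,j), anc(j,f)
round 2: derive anc(d,i) via R2 from anc(d,j), anc(j,i)
round 2: derive anc(e,e) via R2 from anc(e,i), anc(i,e)
round 2: derive anc(e,j) via R2 from anc(e,c), anc(c,j)
round 2: derive anc(f,e) via R2 from anc(f,i), anc(i,e)
round 2: derive anc(f,j) via R2 from anc(f,c), anc(c,j)
round 2: derive anc(g,d) via R2 from anc(g,e), anc(e,d)
round 2: derive anc(g,j) via R2 from anc(g,c), anc(c,j)
round 2: derive anc(h,e) via R2 from anc(h,i), anc(i,e)
round 2: derive anc(h,j) via R2 from anc(h,c), anc(c,j)
round 2: derive anc(i,d) via R2 from anc(i,e), anc(e,d)
round 2: derive anc(i,j) via R2 from anc(i,c), anc(c,j)
round 2: derive anc(j,e) via R2 from anc(j,i), anc(i,e)
round 2: derive anc(j,j) via R2 from anc(j,c), anc(c,j)
round 3: derive anc(b,b) via R2 from anc(b,c), anc(c,b)
round 3: derive anc(b,d) via R2 from anc(b,c), anc(c,d)
round 3: derive anc(b,e) via R2 from anc(b,j), anc(j,e)
round 3: derive anc(b,f) via R2 from anc(b,c), anc(c,f)
round 3: derive anc(b,i) via R2 from anc(b,c), anc(c,i)
round 3: derive anc(c,e) via R2 from anc(c,f), anc(f,e)
round 3: derive anc(d,e) via R2 from anc(d,f), anc(f,e)
round 3: derive anc(e,f) via R2 from anc(e,c), anc(c,f)
round 3: derive anc(f,d) via R2 from anc(f,c), anc(c,d)
round 3: derive anc(f,f) via R2 from anc(f,c), anc(c,f)
round 3: derive anc(g,f) via R2 from anc(g,c), anc(c,f)
round 3: derive anc(h,d) via R2 from anc(h,c), anc(c,d)
round 3: derive anc(h,f) via R2 from anc(h,c), anc(c,f)
round 3: derive anc(i,f) via R2 from anc(i,c), anc(c,f)

yes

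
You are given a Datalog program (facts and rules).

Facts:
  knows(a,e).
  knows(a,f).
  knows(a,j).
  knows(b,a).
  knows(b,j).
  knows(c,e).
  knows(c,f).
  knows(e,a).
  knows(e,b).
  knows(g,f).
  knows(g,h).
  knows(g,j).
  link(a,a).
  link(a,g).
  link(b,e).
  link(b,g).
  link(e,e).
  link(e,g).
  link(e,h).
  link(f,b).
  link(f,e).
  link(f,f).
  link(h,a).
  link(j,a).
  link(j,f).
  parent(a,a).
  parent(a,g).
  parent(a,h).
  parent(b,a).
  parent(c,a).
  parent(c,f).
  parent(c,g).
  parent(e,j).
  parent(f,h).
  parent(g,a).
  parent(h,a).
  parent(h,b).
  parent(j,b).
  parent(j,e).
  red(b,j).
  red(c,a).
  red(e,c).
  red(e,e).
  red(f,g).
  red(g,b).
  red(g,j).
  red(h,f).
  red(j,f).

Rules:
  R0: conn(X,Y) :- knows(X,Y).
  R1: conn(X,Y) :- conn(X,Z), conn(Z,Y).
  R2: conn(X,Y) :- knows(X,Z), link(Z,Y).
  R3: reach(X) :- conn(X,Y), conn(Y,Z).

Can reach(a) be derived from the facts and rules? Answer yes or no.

yes

round 1: derive conn(a,e) via R0 from knows(a,e)
round 1: derive conn(a,f) via R0 from knows(a,f)
round 1: derive conn(a,j) via R0 from knows(a,j)
round 1: derive conn(b,a) via R0 from knows(b,a)
round 1: derive conn(b,j) via R0 from knows(b,j)
round 1: derive conn(c,e) via R0 from knows(c,e)
round 1: derive conn(c,f) via R0 from knows(c,f)
round 1: derive conn(e,a) via R0 from knows(e,a)
round 1: derive conn(e,b) via R0 from knows(e,b)
round 1: derive conn(g,f) via R0 from knows(g,f)
round 1: derive conn(g,h) via R0 from knows(g,h)
round 1: derive conn(g,j) via R0 from knows(g,j)
round 1: derive conn(a,a) via R2 from knows(a,j), link(j,a)
round 1: derive conn(a,b) via R2 from knows(a,f), link(f,b)
round 1: derive conn(a,g) via R2 from knows(a,e), link(e,g)
round 1: derive conn(a,h) via R2 from knows(a,e), link(e,h)
round 1: derive conn(b,f) via R2 from knows(b,j), link(j,f)
round 1: derive conn(b,g) via R2 from knows(b,a), link(a,g)
round 1: derive conn(c,b) via R2 from knows(c,f), link(f,b)
round 1: derive conn(c,g) via R2 from knows(c,e), link(e,g)
round 1: derive conn(c,h) via R2 from knows(c,e), link(e,h)
round 1: derive conn(e,e) via R2 from knows(e,b), link(b,e)
round 1: derive conn(e,g) via R2 from knows(e,a), link(a,g)
round 1: derive conn(g,a) via R2 from knows(g,h), link(h,a)
round 1: derive conn(g,b) via R2 from knows(g,f), link(f,b)
round 1: derive conn(g,e) via R2 from knows(g,f), link(f,e)
round 2: derive conn(b,b) via R1 from conn(b,a), conn(a,b)
round 2: derive conn(b,e) via R1 from conn(b,a), conn(a,e)
round 2: derive conn(b,h) via R1 from conn(b,a), conn(a,h)
round 2: derive conn(c,a) via R1 from conn(c,b), conn(b,a)
round 2: derive conn(c,j) via R1 from conn(c,b), conn(b,j)
round 2: derive conn(e,f) via R1 from conn(e,a), conn(a,f)
round 2: derive conn(e,h) via R1 from conn(e,a), conn(a,h)
round 2: derive conn(e,j) via R1 from conn(e,a), conn(a,j)
round 2: derive conn(g,g) via R1 from conn(g,a), conn(a,g)
round 2: derive reach(a) via R3 from conn(a,a), conn(a,a)
round 2: derive reach(b) via R3 from conn(b,a), conn(a,a)
round 2: derive reach(c) via R3 from conn(c,b), conn(b,a)
round 2: derive reach(e) via R3 from conn(e,a), conn(a,a)
round 2: derive reach(g) via R3 from conn(g,a), conn(a,a)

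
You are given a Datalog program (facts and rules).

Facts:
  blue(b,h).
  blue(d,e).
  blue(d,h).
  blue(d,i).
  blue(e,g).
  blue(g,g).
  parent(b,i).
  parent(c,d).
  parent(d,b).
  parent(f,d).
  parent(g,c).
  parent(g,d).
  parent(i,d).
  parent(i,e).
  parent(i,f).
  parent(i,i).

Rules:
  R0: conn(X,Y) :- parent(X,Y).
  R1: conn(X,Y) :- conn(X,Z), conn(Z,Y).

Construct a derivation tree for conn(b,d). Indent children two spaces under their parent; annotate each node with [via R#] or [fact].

round 1: derive conn(b,i) via R0 from parent(b,i)
round 1: derive conn(c,d) via R0 from parent(c,d)
round 1: derive conn(d,b) via R0 from parent(d,b)
round 1: derive conn(f,d) via R0 from parent(f,d)
round 1: derive conn(g,c) via R0 from parent(g,c)
round 1: derive conn(g,d) via R0 from parent(g,d)
round 1: derive conn(i,d) via R0 from parent(i,d)
round 1: derive conn(i,e) via R0 from parent(i,e)
round 1: derive conn(i,f) via R0 from parent(i,f)
round 1: derive conn(i,i) via R0 from parent(i,i)
round 2: derive conn(b,d) via R1 from conn(b,i), conn(i,d)
round 2: derive conn(b,e) via R1 from conn(b,i), conn(i,e)
round 2: derive conn(b,f) via R1 from conn(b,i), conn(i,f)
round 2: derive conn(c,b) via R1 from conn(c,d), conn(d,b)
round 2: derive conn(d,i) via R1 from conn(d,b), conn(b,i)
round 2: derive conn(f,b) via R1 from conn(f,d), conn(d,b)
round 2: derive conn(g,b) via R1 from conn(g,d), conn(d,b)
round 2: derive conn(i,b) via R1 from conn(i,d), conn(d,b)
round 3: derive conn(b,b) via R1 from conn(b,d), conn(d,b)
round 3: derive conn(c,e) via R1 from conn(c,b), conn(b,e)
round 3: derive conn(c,f) via R1 from conn(c,b), conn(b,f)
round 3: derive conn(c,i) via R1 from conn(c,b), conn(b,i)
round 3: derive conn(d,d) via R1 from conn(d,b), conn(b,d)
round 3: derive conn(d,e) via R1 from conn(d,b), conn(b,e)
round 3: derive conn(d,f) via R1 from conn(d,b), conn(b,f)
round 3: derive conn(f,e) via R1 from conn(f,b), conn(b,e)
round 3: derive conn(f,f) via R1 from conn(f,b), conn(b,f)
round 3: derive conn(f,i) via R1 from conn(f,b), conn(b,i)
round 3: derive conn(g,e) via R1 from conn(g,b), conn(b,e)
round 3: derive conn(g,f) via R1 from conn(g,b), conn(b,f)
round 3: derive conn(g,i) via R1 from conn(g,b), conn(b,i)

conn(b,d)  [via R1]
  conn(b,i)  [via R0]
    parent(b,i)  [fact]
  conn(i,d)  [via R0]
    parent(i,d)  [fact]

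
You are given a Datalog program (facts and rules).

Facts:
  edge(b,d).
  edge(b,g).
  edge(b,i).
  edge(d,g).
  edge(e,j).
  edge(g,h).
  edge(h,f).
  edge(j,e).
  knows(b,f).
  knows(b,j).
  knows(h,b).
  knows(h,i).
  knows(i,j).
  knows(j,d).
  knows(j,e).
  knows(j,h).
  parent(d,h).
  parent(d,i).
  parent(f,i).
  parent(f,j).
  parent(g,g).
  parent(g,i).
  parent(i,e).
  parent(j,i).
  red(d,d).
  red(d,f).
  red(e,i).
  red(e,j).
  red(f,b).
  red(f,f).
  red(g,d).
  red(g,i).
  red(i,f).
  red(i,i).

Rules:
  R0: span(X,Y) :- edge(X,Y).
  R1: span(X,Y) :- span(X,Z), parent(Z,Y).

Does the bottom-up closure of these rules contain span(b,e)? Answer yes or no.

yes

round 1: derive span(b,d) via R0 from edge(b,d)
round 1: derive span(b,g) via R0 from edge(b,g)
round 1: derive span(b,i) via R0 from edge(b,i)
round 1: derive span(d,g) via R0 from edge(d,g)
round 1: derive span(e,j) via R0 from edge(e,j)
round 1: derive span(g,h) via R0 from edge(g,h)
round 1: derive span(h,f) via R0 from edge(h,f)
round 1: derive span(j,e) via R0 from edge(j,e)
round 2: derive span(b,e) via R1 from span(b,i), parent(i,e)
round 2: derive span(b,h) via R1 from span(b,d), parent(d,h)
round 2: derive span(d,i) via R1 from span(d,g), parent(g,i)
round 2: derive span(e,i) via R1 from span(e,j), parent(j,i)
round 2: derive span(h,i) via R1 from span(h,f), parent(f,i)
round 2: derive span(h,j) via R1 from span(h,f), parent(f,j)
round 3: derive span(d,e) via R1 from span(d,i), parent(i,e)
round 3: derive span(e,e) via R1 from span(e,i), parent(i,e)
round 3: derive span(h,e) via R1 from span(h,i), parent(i,e)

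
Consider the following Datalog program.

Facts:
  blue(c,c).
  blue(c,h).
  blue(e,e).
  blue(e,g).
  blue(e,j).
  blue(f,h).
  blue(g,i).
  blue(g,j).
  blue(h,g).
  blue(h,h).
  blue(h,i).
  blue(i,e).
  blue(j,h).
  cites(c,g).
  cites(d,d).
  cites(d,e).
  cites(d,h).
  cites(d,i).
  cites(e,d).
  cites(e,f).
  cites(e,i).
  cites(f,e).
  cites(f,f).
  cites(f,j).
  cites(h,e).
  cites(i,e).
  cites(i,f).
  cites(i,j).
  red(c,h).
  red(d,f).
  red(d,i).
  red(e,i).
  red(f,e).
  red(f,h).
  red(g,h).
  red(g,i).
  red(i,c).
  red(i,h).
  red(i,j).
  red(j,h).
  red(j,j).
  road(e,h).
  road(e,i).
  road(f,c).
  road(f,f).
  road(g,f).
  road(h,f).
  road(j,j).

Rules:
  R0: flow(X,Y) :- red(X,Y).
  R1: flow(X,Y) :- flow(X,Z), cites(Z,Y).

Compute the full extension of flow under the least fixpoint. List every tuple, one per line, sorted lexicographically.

round 1: derive flow(c,h) via R0 from red(c,h)
round 1: derive flow(d,f) via R0 from red(d,f)
round 1: derive flow(d,i) via R0 from red(d,i)
round 1: derive flow(e,i) via R0 from red(e,i)
round 1: derive flow(f,e) via R0 from red(f,e)
round 1: derive flow(f,h) via R0 from red(f,h)
round 1: derive flow(g,h) via R0 from red(g,h)
round 1: derive flow(g,i) via R0 from red(g,i)
round 1: derive flow(i,c) via R0 from red(i,c)
round 1: derive flow(i,h) via R0 from red(i,h)
round 1: derive flow(i,j) via R0 from red(i,j)
round 1: derive flow(j,h) via R0 from red(j,h)
round 1: derive flow(j,j) via R0 from red(j,j)
round 2: derive flow(c,e) via R1 from flow(c,h), cites(h,e)
round 2: derive flow(d,e) via R1 from flow(d,f), cites(f,e)
round 2: derive flow(d,j) via R1 from flow(d,f), cites(f,j)
round 2: derive flow(e,e) via R1 from flow(e,i), cites(i,e)
round 2: derive flow(e,f) via R1 from flow(e,i), cites(i,f)
round 2: derive flow(e,j) via R1 from flow(e,i), cites(i,j)
round 2: derive flow(f,d) via R1 from flow(f,e), cites(e,d)
round 2: derive flow(f,f) via R1 from flow(f,e), cites(e,f)
round 2: derive flow(f,i) via R1 from flow(f,e), cites(e,i)
round 2: derive flow(g,e) via R1 from flow(g,h), cites(h,e)
round 2: derive flow(g,f) via R1 from flow(g,i), cites(i,f)
round 2: derive flow(g,j) via R1 from flow(g,i), cites(i,j)
round 2: derive flow(i,e) via R1 from flow(i,h), cites(h,e)
round 2: derive flow(i,g) via R1 from flow(i,c), cites(c,g)
round 2: derive flow(j,e) via R1 from flow(j,h), cites(h,e)
round 3: derive flow(c,d) via R1 from flow(c,e), cites(e,d)
round 3: derive flow(c,f) via R1 from flow(c,e), cites(e,f)
round 3: derive flow(c,i) via R1 from flow(c,e), cites(e,i)
round 3: derive flow(d,d) via R1 from flow(d,e), cites(e,d)
round 3: derive flow(e,d) via R1 from flow(e,e), cites(e,d)
round 3: derive flow(f,j) via R1 from flow(f,f), cites(f,j)
round 3: derive flow(g,d) via R1 from flow(g,e), cites(e,d)
round 3: derive flow(i,d) via R1 from flow(i,e), cites(e,d)
round 3: derive flow(i,f) via R1 from flow(i,e), cites(e,f)
round 3: derive flow(i,i) via R1 from flow(i,e), cites(e,i)
round 3: derive flow(j,d) via R1 from flow(j,e), cites(e,d)
round 3: derive flow(j,f) via R1 from flow(j,e), cites(e,f)
round 3: derive flow(j,i) via R1 from flow(j,e), cites(e,i)
round 4: derive flow(c,j) via R1 from flow(c,f), cites(f,j)
round 4: derive flow(d,h) via R1 from flow(d,d), cites(d,h)
round 4: derive flow(e,h) via R1 from flow(e,d), cites(d,h)

flow(c,d)
flow(c,e)
flow(c,f)
flow(c,h)
flow(c,i)
flow(c,j)
flow(d,d)
flow(d,e)
flow(d,f)
flow(d,h)
flow(d,i)
flow(d,j)
flow(e,d)
flow(e,e)
flow(e,f)
flow(e,h)
flow(e,i)
flow(e,j)
flow(f,d)
flow(f,e)
flow(f,f)
flow(f,h)
flow(f,i)
flow(f,j)
flow(g,d)
flow(g,e)
flow(g,f)
flow(g,h)
flow(g,i)
flow(g,j)
flow(i,c)
flow(i,d)
flow(i,e)
flow(i,f)
flow(i,g)
flow(i,h)
flow(i,i)
flow(i,j)
flow(j,d)
flow(j,e)
flow(j,f)
flow(j,h)
flow(j,i)
flow(j,j)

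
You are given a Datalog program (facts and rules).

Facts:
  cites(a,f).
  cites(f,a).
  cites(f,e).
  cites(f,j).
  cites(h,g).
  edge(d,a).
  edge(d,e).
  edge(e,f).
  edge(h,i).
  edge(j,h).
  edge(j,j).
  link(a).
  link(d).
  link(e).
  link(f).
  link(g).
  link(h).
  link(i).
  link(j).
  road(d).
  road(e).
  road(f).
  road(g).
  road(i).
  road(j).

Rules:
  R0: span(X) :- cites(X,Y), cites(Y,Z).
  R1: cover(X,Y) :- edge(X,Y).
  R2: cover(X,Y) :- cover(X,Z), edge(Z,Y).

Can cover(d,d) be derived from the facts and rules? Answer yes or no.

no

round 1: derive cover(d,a) via R1 from edge(d,a)
round 1: derive cover(d,e) via R1 from edge(d,e)
round 1: derive cover(e,f) via R1 from edge(e,f)
round 1: derive cover(h,i) via R1 from edge(h,i)
round 1: derive cover(j,h) via R1 from edge(j,h)
round 1: derive cover(j,j) via R1 from edge(j,j)
round 2: derive cover(d,f) via R2 from cover(d,e), edge(e,f)
round 2: derive cover(j,i) via R2 from cover(j,h), edge(h,i)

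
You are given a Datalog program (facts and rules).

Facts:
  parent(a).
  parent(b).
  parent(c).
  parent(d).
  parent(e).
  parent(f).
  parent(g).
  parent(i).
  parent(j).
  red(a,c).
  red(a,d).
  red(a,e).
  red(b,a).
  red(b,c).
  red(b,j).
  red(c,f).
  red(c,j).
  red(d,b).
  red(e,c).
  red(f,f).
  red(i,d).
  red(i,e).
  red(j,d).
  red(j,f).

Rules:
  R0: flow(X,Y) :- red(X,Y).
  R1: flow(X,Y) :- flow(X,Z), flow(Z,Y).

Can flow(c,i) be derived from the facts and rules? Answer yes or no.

no

round 1: derive flow(a,c) via R0 from red(a,c)
round 1: derive flow(a,d) via R0 from red(a,d)
round 1: derive flow(a,e) via R0 from red(a,e)
round 1: derive flow(b,a) via R0 from red(b,a)
round 1: derive flow(b,c) via R0 from red(b,c)
round 1: derive flow(b,j) via R0 from red(b,j)
round 1: derive flow(c,f) via R0 from red(c,f)
round 1: derive flow(c,j) via R0 from red(c,j)
round 1: derive flow(d,b) via R0 from red(d,b)
round 1: derive flow(e,c) via R0 from red(e,c)
round 1: derive flow(f,f) via R0 from red(f,f)
round 1: derive flow(i,d) via R0 from red(i,d)
round 1: derive flow(i,e) via R0 from red(i,e)
round 1: derive flow(j,d) via R0 from red(j,d)
round 1: derive flow(j,f) via R0 from red(j,f)
round 2: derive flow(a,b) via R1 from flow(a,d), flow(d,b)
round 2: derive flow(a,f) via R1 from flow(a,c), flow(c,f)
round 2: derive flow(a,j) via R1 from flow(a,c), flow(c,j)
round 2: derive flow(b,d) via R1 from flow(b,a), flow(a,d)
round 2: derive flow(b,e) via R1 from flow(b,a), flow(a,e)
round 2: derive flow(b,f) via R1 from flow(b,c), flow(c,f)
round 2: derive flow(c,d) via R1 from flow(c,j), flow(j,d)
round 2: derive flow(d,a) via R1 from flow(d,b), flow(b,a)
round 2: derive flow(d,c) via R1 from flow(d,b), flow(b,c)
round 2: derive flow(d,j) via R1 from flow(d,b), flow(b,j)
round 2: derive flow(e,f) via R1 from flow(e,c), flow(c,f)
round 2: derive flow(e,j) via R1 from flow(e,c), flow(c,j)
round 2: derive flow(i,b) via R1 from flow(i,d), flow(d,b)
round 2: derive flow(i,c) via R1 from flow(i,e), flow(e,c)
round 2: derive flow(j,b) via R1 from flow(j,d), flow(d,b)
round 3: derive flow(a,a) via R1 from flow(a,b), flow(b,a)
round 3: derive flow(b,b) via R1 from flow(b,a), flow(a,b)
round 3: derive flow(c,a) via R1 from flow(c,d), flow(d,a)
round 3: derive flow(c,b) via R1 from flow(c,d), flow(d,b)
round 3: derive flow(c,c) via R1 from flow(c,d), flow(d,c)
round 3: derive flow(d,d) via R1 from flow(d,a), flow(a,d)
round 3: derive flow(d,e) via R1 from flow(d,a), flow(a,e)
round 3: derive flow(d,f) via R1 from flow(d,a), flow(a,f)
round 3: derive flow(e,b) via R1 from flow(e,j), flow(j,b)
round 3: derive flow(e,d) via R1 from flow(e,c), flow(c,d)
round 3: derive flow(i,a) via R1 from flow(i,b), flow(b,a)
round 3: derive flow(i,f) via R1 from flow(i,b), flow(b,f)
round 3: derive flow(i,j) via R1 from flow(i,b), flow(b,j)
round 3: derive flow(j,a) via R1 from flow(j,b), flow(b,a)
round 3: derive flow(j,c) via R1 from flow(j,b), flow(b,c)
round 3: derive flow(j,e) via R1 from flow(j,b), flow(b,e)
round 3: derive flow(j,j) via R1 from flow(j,b), flow(b,j)
round 4: derive flow(c,e) via R1 from flow(c,a), flow(a,e)
round 4: derive flow(e,a) via R1 from flow(e,b), flow(b,a)
round 4: derive flow(e,e) via R1 from flow(e,b), flow(b,e)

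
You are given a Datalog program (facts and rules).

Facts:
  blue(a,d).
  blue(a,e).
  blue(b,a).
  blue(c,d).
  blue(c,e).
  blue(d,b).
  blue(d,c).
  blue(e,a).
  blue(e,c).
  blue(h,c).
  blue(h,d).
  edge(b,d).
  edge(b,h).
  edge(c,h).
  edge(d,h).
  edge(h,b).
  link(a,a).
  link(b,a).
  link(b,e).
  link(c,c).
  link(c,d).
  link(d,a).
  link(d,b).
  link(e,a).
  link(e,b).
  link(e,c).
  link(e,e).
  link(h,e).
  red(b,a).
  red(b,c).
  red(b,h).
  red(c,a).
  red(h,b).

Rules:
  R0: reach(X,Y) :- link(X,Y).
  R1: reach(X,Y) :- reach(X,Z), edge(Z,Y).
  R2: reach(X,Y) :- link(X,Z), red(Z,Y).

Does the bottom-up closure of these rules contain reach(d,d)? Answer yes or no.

yes

round 1: derive reach(a,a) via R0 from link(a,a)
round 1: derive reach(b,a) via R0 from link(b,a)
round 1: derive reach(b,e) via R0 from link(b,e)
round 1: derive reach(c,c) via R0 from link(c,c)
round 1: derive reach(c,d) via R0 from link(c,d)
round 1: derive reach(d,a) via R0 from link(d,a)
round 1: derive reach(d,b) via R0 from link(d,b)
round 1: derive reach(e,a) via R0 from link(e,a)
round 1: derive reach(e,b) via R0 from link(e,b)
round 1: derive reach(e,c) via R0 from link(e,c)
round 1: derive reach(e,e) via R0 from link(e,e)
round 1: derive reach(h,e) via R0 from link(h,e)
round 1: derive reach(c,a) via R2 from link(c,c), red(c,a)
round 1: derive reach(d,c) via R2 from link(d,b), red(b,c)
round 1: derive reach(d,h) via R2 from link(d,b), red(b,h)
round 1: derive reach(e,h) via R2 from link(e,b), red(b,h)
round 2: derive reach(c,h) via R1 from reach(c,c), edge(c,h)
round 2: derive reach(d,d) via R1 from reach(d,b), edge(b,d)
round 2: derive reach(e,d) via R1 from reach(e,b), edge(b,d)
round 3: derive reach(c,b) via R1 from reach(c,h), edge(h,b)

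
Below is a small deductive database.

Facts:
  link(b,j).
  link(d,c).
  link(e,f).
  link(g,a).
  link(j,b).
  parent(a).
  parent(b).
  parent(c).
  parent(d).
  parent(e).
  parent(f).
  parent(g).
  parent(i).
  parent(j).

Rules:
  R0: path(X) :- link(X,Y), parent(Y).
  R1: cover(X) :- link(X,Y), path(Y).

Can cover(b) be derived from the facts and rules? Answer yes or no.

round 1: derive path(b) via R0 from link(b,j), parent(j)
round 1: derive path(d) via R0 from link(d,c), parent(c)
round 1: derive path(e) via R0 from link(e,f), parent(f)
round 1: derive path(g) via R0 from link(g,a), parent(a)
round 1: derive path(j) via R0 from link(j,b), parent(b)
round 2: derive cover(b) via R1 from link(b,j), path(j)
round 2: derive cover(j) via R1 from link(j,b), path(b)

yes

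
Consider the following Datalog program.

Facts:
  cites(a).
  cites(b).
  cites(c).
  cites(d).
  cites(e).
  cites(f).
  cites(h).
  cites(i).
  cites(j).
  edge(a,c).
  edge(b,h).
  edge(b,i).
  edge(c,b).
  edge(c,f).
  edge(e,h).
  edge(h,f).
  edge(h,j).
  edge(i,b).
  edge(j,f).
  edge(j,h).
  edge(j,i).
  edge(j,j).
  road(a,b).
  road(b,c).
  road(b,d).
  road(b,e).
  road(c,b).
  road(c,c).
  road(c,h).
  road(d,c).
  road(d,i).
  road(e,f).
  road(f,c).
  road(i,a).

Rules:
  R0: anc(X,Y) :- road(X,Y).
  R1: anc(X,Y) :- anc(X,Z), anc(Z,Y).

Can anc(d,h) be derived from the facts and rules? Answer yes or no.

yes

round 1: derive anc(a,b) via R0 from road(a,b)
round 1: derive anc(b,c) via R0 from road(b,c)
round 1: derive anc(b,d) via R0 from road(b,d)
round 1: derive anc(b,e) via R0 from road(b,e)
round 1: derive anc(c,b) via R0 from road(c,b)
round 1: derive anc(c,c) via R0 from road(c,c)
round 1: derive anc(c,h) via R0 from road(c,h)
round 1: derive anc(d,c) via R0 from road(d,c)
round 1: derive anc(d,i) via R0 from road(d,i)
round 1: derive anc(e,f) via R0 from road(e,f)
round 1: derive anc(f,c) via R0 from road(f,c)
round 1: derive anc(i,a) via R0 from road(i,a)
round 2: derive anc(a,c) via R1 from anc(a,b), anc(b,c)
round 2: derive anc(a,d) via R1 from anc(a,b), anc(b,d)
round 2: derive anc(a,e) via R1 from anc(a,b), anc(b,e)
round 2: derive anc(b,b) via R1 from anc(b,c), anc(c,b)
round 2: derive anc(b,f) via R1 from anc(b,e), anc(e,f)
round 2: derive anc(b,h) via R1 from anc(b,c), anc(c,h)
round 2: derive anc(b,i) via R1 from anc(b,d), anc(d,i)
round 2: derive anc(c,d) via R1 from anc(c,b), anc(b,d)
round 2: derive anc(c,e) via R1 from anc(c,b), anc(b,e)
round 2: derive anc(d,a) via R1 from anc(d,i), anc(i,a)
round 2: derive anc(d,b) via R1 from anc(d,c), anc(c,b)
round 2: derive anc(d,h) via R1 from anc(d,c), anc(c,h)
round 2: derive anc(e,c) via R1 from anc(e,f), anc(f,c)
round 2: derive anc(f,b) via R1 from anc(f,c), anc(c,b)
round 2: derive anc(f,h) via R1 from anc(f,c), anc(c,h)
round 2: derive anc(i,b) via R1 from anc(i,a), anc(a,b)
round 3: derive anc(a,a) via R1 from anc(a,d), anc(d,a)
round 3: derive anc(a,f) via R1 from anc(a,b), anc(b,f)
round 3: derive anc(a,h) via R1 from anc(a,b), anc(b,h)
round 3: derive anc(a,i) via R1 from anc(a,b), anc(b,i)
round 3: derive anc(b,a) via R1 from anc(b,d), anc(d,a)
round 3: derive anc(c,a) via R1 from anc(c,d), anc(d,a)
round 3: derive anc(c,f) via R1 from anc(c,b), anc(b,f)
round 3: derive anc(c,i) via R1 from anc(c,b), anc(b,i)
round 3: derive anc(d,d) via R1 from anc(d,a), anc(a,d)
round 3: derive anc(d,e) via R1 from anc(d,a), anc(a,e)
round 3: derive anc(d,f) via R1 from anc(d,b), anc(b,f)
round 3: derive anc(e,b) via R1 from anc(e,c), anc(c,b)
round 3: derive anc(e,d) via R1 from anc(e,c), anc(c,d)
round 3: derive anc(e,e) via R1 from anc(e,c), anc(c,e)
round 3: derive anc(e,h) via R1 from anc(e,c), anc(c,h)
round 3: derive anc(f,d) via R1 from anc(f,b), anc(b,d)
round 3: derive anc(f,e) via R1 from anc(f,b), anc(b,e)
round 3: derive anc(f,f) via R1 from anc(f,b), anc(b,f)
round 3: derive anc(f,i) via R1 from anc(f,b), anc(b,i)
round 3: derive anc(i,c) via R1 from anc(i,a), anc(a,c)
round 3: derive anc(i,d) via R1 from anc(i,a), anc(a,d)
round 3: derive anc(i,e) via R1 from anc(i,a), anc(a,e)
round 3: derive anc(i,f) via R1 from anc(i,b), anc(b,f)
round 3: derive anc(i,h) via R1 from anc(i,b), anc(b,h)
round 3: derive anc(i,i) via R1 from anc(i,b), anc(b,i)
round 4: derive anc(e,a) via R1 from anc(e,b), anc(b,a)
round 4: derive anc(e,i) via R1 from anc(e,b), anc(b,i)
round 4: derive anc(f,a) via R1 from anc(f,b), anc(b,a)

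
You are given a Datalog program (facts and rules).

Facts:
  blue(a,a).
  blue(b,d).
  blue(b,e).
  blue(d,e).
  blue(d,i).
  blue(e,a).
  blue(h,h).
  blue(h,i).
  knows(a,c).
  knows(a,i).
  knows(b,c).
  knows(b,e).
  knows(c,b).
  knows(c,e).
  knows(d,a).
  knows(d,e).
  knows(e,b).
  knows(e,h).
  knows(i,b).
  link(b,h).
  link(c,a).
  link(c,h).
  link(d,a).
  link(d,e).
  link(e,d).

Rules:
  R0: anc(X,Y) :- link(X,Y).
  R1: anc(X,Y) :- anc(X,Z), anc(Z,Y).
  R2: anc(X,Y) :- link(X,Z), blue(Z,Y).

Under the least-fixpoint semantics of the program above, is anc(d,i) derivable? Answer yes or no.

yes

round 1: derive anc(b,h) via R0 from link(b,h)
round 1: derive anc(c,a) via R0 from link(c,a)
round 1: derive anc(c,h) via R0 from link(c,h)
round 1: derive anc(d,a) via R0 from link(d,a)
round 1: derive anc(d,e) via R0 from link(d,e)
round 1: derive anc(e,d) via R0 from link(e,d)
round 1: derive anc(b,i) via R2 from link(b,h), blue(h,i)
round 1: derive anc(c,i) via R2 from link(c,h), blue(h,i)
round 1: derive anc(e,e) via R2 from link(e,d), blue(d,e)
round 1: derive anc(e,i) via R2 from link(e,d), blue(d,i)
round 2: derive anc(d,d) via R1 from anc(d,e), anc(e,d)
round 2: derive anc(d,i) via R1 from anc(d,e), anc(e,i)
round 2: derive anc(e,a) via R1 from anc(e,d), anc(d,a)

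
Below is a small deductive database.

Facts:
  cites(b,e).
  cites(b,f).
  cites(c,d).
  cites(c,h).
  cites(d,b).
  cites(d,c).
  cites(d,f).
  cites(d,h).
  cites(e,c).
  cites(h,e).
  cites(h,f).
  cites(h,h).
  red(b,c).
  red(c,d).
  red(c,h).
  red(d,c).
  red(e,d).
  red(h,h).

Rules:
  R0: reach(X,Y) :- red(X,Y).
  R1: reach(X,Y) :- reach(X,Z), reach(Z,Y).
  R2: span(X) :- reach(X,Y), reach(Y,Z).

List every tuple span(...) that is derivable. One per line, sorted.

span(b)
span(c)
span(d)
span(e)
span(h)

round 1: derive reach(b,c) via R0 from red(b,c)
round 1: derive reach(c,d) via R0 from red(c,d)
round 1: derive reach(c,h) via R0 from red(c,h)
round 1: derive reach(d,c) via R0 from red(d,c)
round 1: derive reach(e,d) via R0 from red(e,d)
round 1: derive reach(h,h) via R0 from red(h,h)
round 2: derive reach(b,d) via R1 from reach(b,c), reach(c,d)
round 2: derive reach(b,h) via R1 from reach(b,c), reach(c,h)
round 2: derive reach(c,c) via R1 from reach(c,d), reach(d,c)
round 2: derive reach(d,d) via R1 from reach(d,c), reach(c,d)
round 2: derive reach(d,h) via R1 from reach(d,c), reach(c,h)
round 2: derive reach(e,c) via R1 from reach(e,d), reach(d,c)
round 2: derive span(b) via R2 from reach(b,c), reach(c,d)
round 2: derive span(c) via R2 from reach(c,d), reach(d,c)
round 2: derive span(d) via R2 from reach(d,c), reach(c,d)
round 2: derive span(e) via R2 from reach(e,d), reach(d,c)
round 2: derive span(h) via R2 from reach(h,h), reach(h,h)
round 3: derive reach(e,h) via R1 from reach(e,c), reach(c,h)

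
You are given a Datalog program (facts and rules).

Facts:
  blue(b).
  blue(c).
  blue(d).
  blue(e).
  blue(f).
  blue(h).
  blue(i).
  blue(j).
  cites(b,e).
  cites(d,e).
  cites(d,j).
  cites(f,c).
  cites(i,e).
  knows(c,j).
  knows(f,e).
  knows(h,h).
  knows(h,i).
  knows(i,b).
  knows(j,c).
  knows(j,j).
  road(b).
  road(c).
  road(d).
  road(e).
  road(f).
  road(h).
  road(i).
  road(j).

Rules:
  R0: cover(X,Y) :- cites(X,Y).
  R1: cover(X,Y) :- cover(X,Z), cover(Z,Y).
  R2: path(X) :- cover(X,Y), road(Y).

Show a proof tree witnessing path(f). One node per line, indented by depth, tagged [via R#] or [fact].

round 1: derive cover(b,e) via R0 from cites(b,e)
round 1: derive cover(d,e) via R0 from cites(d,e)
round 1: derive cover(d,j) via R0 from cites(d,j)
round 1: derive cover(f,c) via R0 from cites(f,c)
round 1: derive cover(i,e) via R0 from cites(i,e)
round 2: derive path(b) via R2 from cover(b,e), road(e)
round 2: derive path(d) via R2 from cover(d,e), road(e)
round 2: derive path(f) via R2 from cover(f,c), road(c)
round 2: derive path(i) via R2 from cover(i,e), road(e)

path(f)  [via R2]
  cover(f,c)  [via R0]
    cites(f,c)  [fact]
  road(c)  [fact]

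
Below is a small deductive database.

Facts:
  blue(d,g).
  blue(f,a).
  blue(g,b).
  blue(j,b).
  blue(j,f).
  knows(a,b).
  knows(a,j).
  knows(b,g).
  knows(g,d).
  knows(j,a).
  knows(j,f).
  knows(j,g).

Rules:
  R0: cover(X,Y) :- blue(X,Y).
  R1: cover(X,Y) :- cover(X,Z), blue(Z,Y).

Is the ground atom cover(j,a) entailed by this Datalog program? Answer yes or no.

round 1: derive cover(d,g) via R0 from blue(d,g)
round 1: derive cover(f,a) via R0 from blue(f,a)
round 1: derive cover(g,b) via R0 from blue(g,b)
round 1: derive cover(j,b) via R0 from blue(j,b)
round 1: derive cover(j,f) via R0 from blue(j,f)
round 2: derive cover(d,b) via R1 from cover(d,g), blue(g,b)
round 2: derive cover(j,a) via R1 from cover(j,f), blue(f,a)

yes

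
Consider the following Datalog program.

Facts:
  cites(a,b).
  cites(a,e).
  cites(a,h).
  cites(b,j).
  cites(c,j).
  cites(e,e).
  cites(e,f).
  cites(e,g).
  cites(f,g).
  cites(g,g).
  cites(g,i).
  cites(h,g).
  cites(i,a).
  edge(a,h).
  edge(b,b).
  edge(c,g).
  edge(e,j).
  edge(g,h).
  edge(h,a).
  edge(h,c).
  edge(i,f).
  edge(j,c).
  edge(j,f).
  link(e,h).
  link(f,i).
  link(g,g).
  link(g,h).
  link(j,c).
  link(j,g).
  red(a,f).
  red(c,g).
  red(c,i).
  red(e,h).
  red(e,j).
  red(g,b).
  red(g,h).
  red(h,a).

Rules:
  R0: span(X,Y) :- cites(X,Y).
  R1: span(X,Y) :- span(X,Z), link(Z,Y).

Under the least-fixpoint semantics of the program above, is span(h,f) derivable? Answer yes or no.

round 1: derive span(a,b) via R0 from cites(a,b)
round 1: derive span(a,e) via R0 from cites(a,e)
round 1: derive span(a,h) via R0 from cites(a,h)
round 1: derive span(b,j) via R0 from cites(b,j)
round 1: derive span(c,j) via R0 from cites(c,j)
round 1: derive span(e,e) via R0 from cites(e,e)
round 1: derive span(e,f) via R0 from cites(e,f)
round 1: derive span(e,g) via R0 from cites(e,g)
round 1: derive span(f,g) via R0 from cites(f,g)
round 1: derive span(g,g) via R0 from cites(g,g)
round 1: derive span(g,i) via R0 from cites(g,i)
round 1: derive span(h,g) via R0 from cites(h,g)
round 1: derive span(i,a) via R0 from cites(i,a)
round 2: derive span(b,c) via R1 from span(b,j), link(j,c)
round 2: derive span(b,g) via R1 from span(b,j), link(j,g)
round 2: derive span(c,c) via R1 from span(c,j), link(j,c)
round 2: derive span(c,g) via R1 from span(c,j), link(j,g)
round 2: derive span(e,h) via R1 from span(e,e), link(e,h)
round 2: derive span(e,i) via R1 from span(e,f), link(f,i)
round 2: derive span(f,h) via R1 from span(f,g), link(g,h)
round 2: derive span(g,h) via R1 from span(g,g), link(g,h)
round 2: derive span(h,h) via R1 from span(h,g), link(g,h)
round 3: derive span(b,h) via R1 from span(b,g), link(g,h)
round 3: derive span(c,h) via R1 from span(c,g), link(g,h)

no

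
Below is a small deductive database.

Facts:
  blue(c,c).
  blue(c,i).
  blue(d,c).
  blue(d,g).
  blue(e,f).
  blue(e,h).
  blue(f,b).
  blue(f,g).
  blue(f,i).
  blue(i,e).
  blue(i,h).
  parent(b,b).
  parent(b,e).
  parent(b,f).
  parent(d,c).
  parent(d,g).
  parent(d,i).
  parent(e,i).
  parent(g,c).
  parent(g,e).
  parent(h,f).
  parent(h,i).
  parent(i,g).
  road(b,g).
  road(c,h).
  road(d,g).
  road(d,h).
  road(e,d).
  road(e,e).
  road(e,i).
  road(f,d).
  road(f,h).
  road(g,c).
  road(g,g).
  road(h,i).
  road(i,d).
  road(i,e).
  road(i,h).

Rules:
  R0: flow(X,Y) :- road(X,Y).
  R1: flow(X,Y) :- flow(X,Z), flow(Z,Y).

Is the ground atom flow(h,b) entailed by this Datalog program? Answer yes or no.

round 1: derive flow(b,g) via R0 from road(b,g)
round 1: derive flow(c,h) via R0 from road(c,h)
round 1: derive flow(d,g) via R0 from road(d,g)
round 1: derive flow(d,h) via R0 from road(d,h)
round 1: derive flow(e,d) via R0 from road(e,d)
round 1: derive flow(e,e) via R0 from road(e,e)
round 1: derive flow(e,i) via R0 from road(e,i)
round 1: derive flow(f,d) via R0 from road(f,d)
round 1: derive flow(f,h) via R0 from road(f,h)
round 1: derive flow(g,c) via R0 from road(g,c)
round 1: derive flow(g,g) via R0 from road(g,g)
round 1: derive flow(h,i) via R0 from road(h,i)
round 1: derive flow(i,d) via R0 from road(i,d)
round 1: derive flow(i,e) via R0 from road(i,e)
round 1: derive flow(i,h) via R0 from road(i,h)
round 2: derive flow(b,c) via R1 from flow(b,g), flow(g,c)
round 2: derive flow(c,i) via R1 from flow(c,h), flow(h,i)
round 2: derive flow(d,c) via R1 from flow(d,g), flow(g,c)
round 2: derive flow(d,i) via R1 from flow(d,h), flow(h,i)
round 2: derive flow(e,g) via R1 from flow(e,d), flow(d,g)
round 2: derive flow(e,h) via R1 from flow(e,d), flow(d,h)
round 2: derive flow(f,g) via R1 from flow(f,d), flow(d,g)
round 2: derive flow(f,i) via R1 from flow(f,h), flow(h,i)
round 2: derive flow(g,h) via R1 from flow(g,c), flow(c,h)
round 2: derive flow(h,d) via R1 from flow(h,i), flow(i,d)
round 2: derive flow(h,e) via R1 from flow(h,i), flow(i,e)
round 2: derive flow(h,h) via R1 from flow(h,i), flow(i,h)
round 2: derive flow(i,g) via R1 from flow(i,d), flow(d,g)
round 2: derive flow(i,i) via R1 from flow(i,e), flow(e,i)
round 3: derive flow(b,h) via R1 from flow(b,c), flow(c,h)
round 3: derive flow(b,i) via R1 from flow(b,c), flow(c,i)
round 3: derive flow(c,d) via R1 from flow(c,h), flow(h,d)
round 3: derive flow(c,e) via R1 from flow(c,h), flow(h,e)
round 3: derive flow(c,g) via R1 from flow(c,i), flow(i,g)
round 3: derive flow(d,d) via R1 from flow(d,h), flow(h,d)
round 3: derive flow(d,e) via R1 from flow(d,h), flow(h,e)
round 3: derive flow(e,c) via R1 from flow(e,d), flow(d,c)
round 3: derive flow(f,c) via R1 from flow(f,d), flow(d,c)
round 3: derive flow(f,e) via R1 from flow(f,h), flow(h,e)
round 3: derive flow(g,d) via R1 from flow(g,h), flow(h,d)
round 3: derive flow(g,e) via R1 from flow(g,h), flow(h,e)
round 3: derive flow(g,i) via R1 from flow(g,c), flow(c,i)
round 3: derive flow(h,c) via R1 from flow(h,d), flow(d,c)
round 3: derive flow(h,g) via R1 from flow(h,d), flow(d,g)
round 3: derive flow(i,c) via R1 from flow(i,d), flow(d,c)
round 4: derive flow(b,d) via R1 from flow(b,c), flow(c,d)
round 4: derive flow(b,e) via R1 from flow(b,c), flow(c,e)
round 4: derive flow(c,c) via R1 from flow(c,d), flow(d,c)

no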